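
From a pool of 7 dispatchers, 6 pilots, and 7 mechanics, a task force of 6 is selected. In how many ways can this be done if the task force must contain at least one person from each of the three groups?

Unrestricted: C(20,6) = 38760 ways to pick any 6 of the 20.
Subtract selections that omit an entire group: no dispatchers → C(13,6) = 1716; no pilots → C(14,6) = 3003; no mechanics → C(13,6) = 1716.
Add back selections omitting two groups (i.e. drawn from a single group): C(7,6) + C(6,6) + C(7,6) = 15.
By inclusion–exclusion: 38760 − 6435 + 15 = 32340.

32340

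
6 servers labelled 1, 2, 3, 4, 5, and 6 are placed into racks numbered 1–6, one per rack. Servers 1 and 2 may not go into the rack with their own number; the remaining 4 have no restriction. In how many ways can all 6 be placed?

504

Let Aᵢ (for i ∈ {1, 2}) be the placements that put server i in its forbidden rack. Any j of these fix j positions, leaving (6−j)! ways to fill the rest, and there are C(2,j) ways to pick which j.
By inclusion–exclusion, the number of valid placements is Σ_{j=0}^{2} (−1)^j C(2,j)·(6−j)!.
Computing: 720 − 240 + 24 = 504.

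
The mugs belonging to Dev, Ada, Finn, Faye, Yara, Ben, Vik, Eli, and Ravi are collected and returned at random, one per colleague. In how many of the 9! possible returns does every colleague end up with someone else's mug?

Count assignments avoiding every fixed point. For any j of the 9 colleagues fixed to their own mug, the other 9−j can be arranged in (9−j)! ways.
By inclusion–exclusion this is Σ_{j=0}^{9} (−1)^j C(9,j)·(9−j)!.
Computing: 362880 − 362880 + 181440 − 60480 + 15120 − 3024 + 504 − 72 + 9 − 1 = 133496.

133496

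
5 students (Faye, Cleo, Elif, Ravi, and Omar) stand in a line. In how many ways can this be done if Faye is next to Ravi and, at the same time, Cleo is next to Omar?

Treat {Faye,Ravi} as one block (2 orders) and {Cleo,Omar} as another (2 orders).
That leaves 3 units to arrange: 2 × 2 × 3! = 4 × 6 = 24.

24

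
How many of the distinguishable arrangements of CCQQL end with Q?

Fix Q in the last position and arrange the remaining 4 letters.
Those 4 letters have C appearing twice, giving (4)!/(2!) = 12.

12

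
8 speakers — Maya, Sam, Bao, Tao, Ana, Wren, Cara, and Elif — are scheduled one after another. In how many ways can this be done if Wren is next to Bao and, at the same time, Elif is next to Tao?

2880

Treat {Wren,Bao} as one block (2 orders) and {Elif,Tao} as another (2 orders).
That leaves 6 units to arrange: 2 × 2 × 6! = 4 × 720 = 2880.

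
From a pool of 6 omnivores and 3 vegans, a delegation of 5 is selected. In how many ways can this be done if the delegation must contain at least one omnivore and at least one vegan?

With no constraint there are C(9,5) = 126 possible selections.
Subtract selections that omit an entire group: no omnivores → C(3,5) = 0; no vegans → C(6,5) = 6.
Both groups omitted at once is impossible, so 126 − 6 = 120.

120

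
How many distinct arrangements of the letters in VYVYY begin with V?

Fix V in the first position and arrange the remaining 4 letters.
Those 4 letters have Y appearing 3 times, giving (4)!/(3!) = 4.

4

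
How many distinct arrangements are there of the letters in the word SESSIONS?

1680

Letter multiplicities in SESSIONS: E×1, I×1, N×1, O×1, S×4.
Dividing 8! = 40320 by 4! = 24 for the repeated letters gives 1680.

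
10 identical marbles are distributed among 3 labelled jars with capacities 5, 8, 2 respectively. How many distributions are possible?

Ignoring the caps, the number of non-negative solutions to x_1+…+x_3 = 10 is C(12,2) = 66.
Subtract solutions that violate a single cap (substitute x_i' = x_i − (cap_i+1)): x_1 ≥ 6 gives C(6,2) = 15; x_2 ≥ 9 gives C(3,2) = 3; x_3 ≥ 3 gives C(9,2) = 36. Together 54.
Add back pairs where two caps are both exceeded: 0 + 3 + 0 = 3.
By inclusion–exclusion the count is 66 − 54 + 3 = 15.

15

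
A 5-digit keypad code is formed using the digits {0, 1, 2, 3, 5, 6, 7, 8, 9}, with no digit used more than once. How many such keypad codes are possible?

With no repetition, fill the 5 digits in order: 9 choices, then 8, down to 5.
9 × 8 × 7 × 6 × 5 = 15120.

15120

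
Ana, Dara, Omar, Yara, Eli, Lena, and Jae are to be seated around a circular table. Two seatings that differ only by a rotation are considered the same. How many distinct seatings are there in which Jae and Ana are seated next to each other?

240

Glue Jae and Ana into a block (2 internal orders). Seating 6 units around a circle gives (5)! arrangements.
So 2 × (5)! = 2 × 120 = 240.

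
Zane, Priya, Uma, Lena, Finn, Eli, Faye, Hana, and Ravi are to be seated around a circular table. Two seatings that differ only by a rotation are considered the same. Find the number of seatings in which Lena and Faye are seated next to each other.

10080

Glue Lena and Faye into a block (2 internal orders). Seating 8 units around a circle gives (7)! arrangements.
So 2 × (7)! = 2 × 5040 = 10080.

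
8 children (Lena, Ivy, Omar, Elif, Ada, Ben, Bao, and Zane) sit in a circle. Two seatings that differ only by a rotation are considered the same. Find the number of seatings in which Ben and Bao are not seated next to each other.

3600

All circular seatings of 8 people number (7)! = 5040.
Seatings with Ben beside Bao: treat them as a block with 2 internal orders, giving 2 × (6)! = 1440.
Subtracting, 5040 − 1440 = 3600.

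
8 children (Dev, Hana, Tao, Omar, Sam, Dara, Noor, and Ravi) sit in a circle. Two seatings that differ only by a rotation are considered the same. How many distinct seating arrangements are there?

5040

Around a circle, 8 distinct people have 8!/8 = (7)! = 5040 rotationally distinct seatings.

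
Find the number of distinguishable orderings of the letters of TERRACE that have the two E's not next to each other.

Total arrangements of TERRACE: 7!/(2!·2!) = 1260.
Arrangements with the E's together: treat EE as one letter, giving (6)!/(2!) = 360.
Subtracting, 1260 − 360 = 900 arrangements keep the E's apart.

900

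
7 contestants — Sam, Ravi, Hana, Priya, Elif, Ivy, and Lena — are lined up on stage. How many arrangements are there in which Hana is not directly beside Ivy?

3600

There are 7! = 5040 arrangements in all. If Hana and Ivy are adjacent, merging them into one block gives 2·(6)! = 1440 arrangements.
Complementary counting: 5040 − 1440 = 3600.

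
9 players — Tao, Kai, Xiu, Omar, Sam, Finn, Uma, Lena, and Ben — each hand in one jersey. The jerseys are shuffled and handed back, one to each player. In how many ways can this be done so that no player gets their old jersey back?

Let Aᵢ be the assignments in which player i gets their old jersey. We want the size of the complement of A₁∪…∪A_9.
By inclusion–exclusion this is Σ_{j=0}^{9} (−1)^j C(9,j)·(9−j)!.
Computing: 362880 − 362880 + 181440 − 60480 + 15120 − 3024 + 504 − 72 + 9 − 1 = 133496.

133496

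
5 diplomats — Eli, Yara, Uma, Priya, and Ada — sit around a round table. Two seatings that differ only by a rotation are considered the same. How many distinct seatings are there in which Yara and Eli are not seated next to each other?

All circular seatings of 5 people number (4)! = 24.
Seatings with Yara beside Eli: treat them as a block with 2 internal orders, giving 2 × (3)! = 12.
Subtracting, 24 − 12 = 12.

12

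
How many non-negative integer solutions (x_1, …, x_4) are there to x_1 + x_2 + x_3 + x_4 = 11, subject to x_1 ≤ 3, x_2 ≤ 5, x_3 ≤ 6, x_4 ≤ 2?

Ignoring the caps, the number of non-negative solutions to x_1+…+x_4 = 11 is C(14,3) = 364.
Subtract solutions that violate a single cap (substitute x_i' = x_i − (cap_i+1)): x_1 ≥ 4 gives C(10,3) = 120; x_2 ≥ 6 gives C(8,3) = 56; x_3 ≥ 7 gives C(7,3) = 35; x_4 ≥ 3 gives C(11,3) = 165. Together 376.
Add back pairs where two caps are both exceeded: 4 + 1 + 35 + 0 + 10 + 4 = 54.
By inclusion–exclusion the count is 364 − 376 + 54 = 42.

42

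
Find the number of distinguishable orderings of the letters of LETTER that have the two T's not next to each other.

120

Total arrangements of LETTER: 6!/(2!·2!) = 180.
Arrangements with the T's together: treat TT as one letter, giving (5)!/(2!) = 60.
Hence 180 − 60 = 120.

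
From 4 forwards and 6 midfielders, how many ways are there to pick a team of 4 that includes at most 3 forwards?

Split by how many forwards are chosen (0 through 3).
Sum: C(4,0)·C(6,4) + C(4,1)·C(6,3) + C(4,2)·C(6,2) + C(4,3)·C(6,1) = 15 + 80 + 90 + 24 = 209.

209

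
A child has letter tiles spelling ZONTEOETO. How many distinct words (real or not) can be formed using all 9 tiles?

Letter multiplicities in ZONTEOETO: E×2, N×1, O×3, T×2, Z×1.
So there are 9! / (3!·2!·2!) = 15120 distinguishable arrangements.

15120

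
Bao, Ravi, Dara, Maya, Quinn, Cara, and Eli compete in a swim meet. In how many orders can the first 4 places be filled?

This is an ordered selection of 4 from 7: P(7,4).
That gives 7 × 6 × 5 × 4 = 840.

840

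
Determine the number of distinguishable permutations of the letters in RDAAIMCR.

The 8 letters of RDAAIMCR have repeats: A appearing twice and R appearing twice.
The number of distinct arrangements is 8!/(2!·2!) = 40320/4 = 10080.

10080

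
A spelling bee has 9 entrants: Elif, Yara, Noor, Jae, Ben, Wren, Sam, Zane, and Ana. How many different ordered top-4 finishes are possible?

3024

There are 9 choices for 1st place, 8 for 2nd, and so on down to 6 for position 4.
That gives 9 × 8 × 7 × 6 = 3024.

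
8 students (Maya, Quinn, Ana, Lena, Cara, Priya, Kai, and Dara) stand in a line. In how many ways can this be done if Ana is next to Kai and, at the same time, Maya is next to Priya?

2880

Treat {Ana,Kai} as one block (2 orders) and {Maya,Priya} as another (2 orders).
That leaves 6 units to arrange: 2 × 2 × 6! = 4 × 720 = 2880.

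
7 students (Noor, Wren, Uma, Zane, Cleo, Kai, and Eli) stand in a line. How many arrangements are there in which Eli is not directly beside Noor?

Of the 7! = 5040 arrangements, those with Eli and Noor adjacent number 2 × 6! = 1440 (treat the pair as a block with 2 internal orders).
Complementary counting: 5040 − 1440 = 3600.

3600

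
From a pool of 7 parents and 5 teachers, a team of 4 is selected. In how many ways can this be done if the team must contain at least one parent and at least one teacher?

Unrestricted: C(12,4) = 495 ways to pick any 4 of the 12.
Subtract selections that omit an entire group: no parents → C(5,4) = 5; no teachers → C(7,4) = 35.
Both groups omitted at once is impossible, so 495 − 40 = 455.

455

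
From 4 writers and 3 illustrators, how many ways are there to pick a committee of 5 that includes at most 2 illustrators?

15

Split by how many illustrators are chosen (0 through 2).
Sum: C(3,0)·C(4,5) + C(3,1)·C(4,4) + C(3,2)·C(4,3) = 0 + 3 + 12 = 15.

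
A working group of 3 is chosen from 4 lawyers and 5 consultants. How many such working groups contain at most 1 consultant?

34

Split by how many consultants are chosen (0 through 1).
Sum: C(5,0)·C(4,3) + C(5,1)·C(4,2) = 4 + 30 = 34.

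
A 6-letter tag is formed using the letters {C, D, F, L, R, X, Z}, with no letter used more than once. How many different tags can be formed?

5040

Choose and order 6 of the 7 symbols: the first letter has 7 options, the next 6, and so on down to 2.
That product is 7 × 6 × 5 × 4 × 3 × 2 = 5040.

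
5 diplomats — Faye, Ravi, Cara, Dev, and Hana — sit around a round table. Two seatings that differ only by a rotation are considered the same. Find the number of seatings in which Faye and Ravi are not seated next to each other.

12

Without the restriction there are (4)! = 24 seatings.
Those with Faye next to Ravi: fuse the pair into one unit and seat 4 units around a circle — 2·(3)! = 12.
Subtracting, 24 − 12 = 12.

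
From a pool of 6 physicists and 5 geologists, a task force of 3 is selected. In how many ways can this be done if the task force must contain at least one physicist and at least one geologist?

135

Total 3-person selections from all 11: C(11,3) = 165.
Selections missing a whole group: no physicists → C(5,3) = 10; no geologists → C(6,3) = 20.
Both groups omitted at once is impossible, so 165 − 30 = 135.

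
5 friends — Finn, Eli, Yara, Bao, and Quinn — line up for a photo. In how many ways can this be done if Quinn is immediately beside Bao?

48

Glue Quinn and Bao into one block (2 internal orders), leaving 4 units to arrange in a row.
That gives 2 × 4! = 2 × 24 = 48.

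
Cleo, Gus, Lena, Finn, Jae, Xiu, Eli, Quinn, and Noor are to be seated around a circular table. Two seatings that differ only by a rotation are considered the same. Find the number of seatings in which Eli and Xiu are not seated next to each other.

30240

Without the restriction there are (8)! = 40320 seatings.
Those with Eli next to Xiu: fuse the pair into one unit and seat 8 units around a circle — 2·(7)! = 10080.
Subtracting, 40320 − 10080 = 30240.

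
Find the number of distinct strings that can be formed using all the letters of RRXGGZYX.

5040

The 8 letters of RRXGGZYX have repeats: G appearing twice, R appearing twice, and X appearing twice.
Dividing 8! = 40320 by 2!·2!·2! = 8 for the repeated letters gives 5040.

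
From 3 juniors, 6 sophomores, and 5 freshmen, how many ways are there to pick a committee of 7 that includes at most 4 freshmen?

Split by how many freshmen are chosen (0 through 4).
Sum: C(5,0)·C(9,7) + C(5,1)·C(9,6) + C(5,2)·C(9,5) + C(5,3)·C(9,4) + C(5,4)·C(9,3) = 36 + 420 + 1260 + 1260 + 420 = 3396.

3396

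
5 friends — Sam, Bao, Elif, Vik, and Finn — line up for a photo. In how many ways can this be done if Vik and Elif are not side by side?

Of the 5! = 120 arrangements, those with Vik and Elif adjacent number 2 × 4! = 48 (treat the pair as a block with 2 internal orders).
Complementary counting: 120 − 48 = 72.

72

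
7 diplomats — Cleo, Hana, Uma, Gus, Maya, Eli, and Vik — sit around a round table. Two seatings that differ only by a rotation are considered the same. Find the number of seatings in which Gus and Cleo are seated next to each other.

Glue Gus and Cleo into a block (2 internal orders). Seating 6 units around a circle gives (5)! arrangements.
So 2 × (5)! = 2 × 120 = 240.

240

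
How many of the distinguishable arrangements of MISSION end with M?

180

With the last slot taken by M, it remains to arrange the other 6 letters (ISSION).
Those 6 letters have I appearing twice and S appearing twice, giving (6)!/(2!·2!) = 180.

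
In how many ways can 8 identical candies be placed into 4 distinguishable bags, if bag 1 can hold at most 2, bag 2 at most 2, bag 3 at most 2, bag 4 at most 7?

Without the upper bounds there are C(11,3) = 165 ways to split 8 among 4 bags.
Subtract solutions that violate a single cap (substitute x_i' = x_i − (cap_i+1)): x_1 ≥ 3 gives C(8,3) = 56; x_2 ≥ 3 gives C(8,3) = 56; x_3 ≥ 3 gives C(8,3) = 56; x_4 ≥ 8 gives C(3,3) = 1. Together 169.
Add back pairs where two caps are both exceeded: 10 + 10 + 0 + 10 + 0 + 0 = 30.
By inclusion–exclusion the count is 165 − 169 + 30 = 26.

26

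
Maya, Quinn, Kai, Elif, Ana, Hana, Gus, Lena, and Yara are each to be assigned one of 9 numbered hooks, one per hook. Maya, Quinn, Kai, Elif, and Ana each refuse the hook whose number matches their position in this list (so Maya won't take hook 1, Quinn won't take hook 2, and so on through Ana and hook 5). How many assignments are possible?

205056

Let Aᵢ (for 1 ≤ i ≤ 5) be the placements that put person i in their forbidden hook. Any j of these fix j positions, leaving (9−j)! ways to fill the rest, and there are C(5,j) ways to pick which j.
By inclusion–exclusion, the number of valid placements is Σ_{j=0}^{5} (−1)^j C(5,j)·(9−j)!.
Computing: 362880 − 201600 + 50400 − 7200 + 600 − 24 = 205056.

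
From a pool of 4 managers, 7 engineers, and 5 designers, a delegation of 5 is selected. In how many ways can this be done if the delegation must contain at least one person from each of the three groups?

With no constraint there are C(16,5) = 4368 possible selections.
Selections missing a whole group: no managers → C(12,5) = 792; no engineers → C(9,5) = 126; no designers → C(11,5) = 462.
Add back selections omitting two groups (i.e. drawn from a single group): C(4,5) + C(7,5) + C(5,5) = 22.
By inclusion–exclusion: 4368 − 1380 + 22 = 3010.

3010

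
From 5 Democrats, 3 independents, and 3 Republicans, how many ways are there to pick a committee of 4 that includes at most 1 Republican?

238

Split by how many Republicans are chosen (0 through 1).
Sum: C(3,0)·C(8,4) + C(3,1)·C(8,3) = 70 + 168 = 238.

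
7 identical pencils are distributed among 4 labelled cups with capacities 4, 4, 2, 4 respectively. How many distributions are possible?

55

By stars and bars, unrestricted non-negative solutions to x_1+…+x_4 = 7 number C(7+3,3) = 120.
Subtract solutions that violate a single cap (substitute x_i' = x_i − (cap_i+1)): x_1 ≥ 5 gives C(5,3) = 10; x_2 ≥ 5 gives C(5,3) = 10; x_3 ≥ 3 gives C(7,3) = 35; x_4 ≥ 5 gives C(5,3) = 10. Together 65.
No two caps can be exceeded simultaneously, so the pair terms are all 0.
By inclusion–exclusion the count is 120 − 65 + 0 = 55.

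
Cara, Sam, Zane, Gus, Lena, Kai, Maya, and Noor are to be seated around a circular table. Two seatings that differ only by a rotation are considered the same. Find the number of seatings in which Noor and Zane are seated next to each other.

1440

Glue Noor and Zane into a block (2 internal orders). Seating 7 units around a circle gives (6)! arrangements.
So 2 × (6)! = 2 × 720 = 1440.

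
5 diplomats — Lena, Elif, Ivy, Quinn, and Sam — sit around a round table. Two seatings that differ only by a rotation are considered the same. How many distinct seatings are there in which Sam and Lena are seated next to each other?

Glue Sam and Lena into a block (2 internal orders). Seating 4 units around a circle gives (3)! arrangements.
So 2 × (3)! = 2 × 6 = 12.

12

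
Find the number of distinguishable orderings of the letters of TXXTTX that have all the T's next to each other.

Treat the 3 copies of T as a single block. The multiset to arrange is then {TTT, X, X, X}, 4 items in all.
That gives (4)!/(3!) = 4 arrangements.

4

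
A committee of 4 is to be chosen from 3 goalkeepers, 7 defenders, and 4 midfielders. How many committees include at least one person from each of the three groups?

With no constraint there are C(14,4) = 1001 possible selections.
Subtract selections that omit an entire group: no goalkeepers → C(11,4) = 330; no defenders → C(7,4) = 35; no midfielders → C(10,4) = 210.
Add back selections omitting two groups (i.e. drawn from a single group): C(3,4) + C(7,4) + C(4,4) = 36.
By inclusion–exclusion: 1001 − 575 + 36 = 462.

462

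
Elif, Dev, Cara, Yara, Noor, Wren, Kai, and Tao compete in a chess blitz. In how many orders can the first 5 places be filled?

This is an ordered selection of 5 from 8: P(8,5).
That gives 8 × 7 × 6 × 5 × 4 = 6720.

6720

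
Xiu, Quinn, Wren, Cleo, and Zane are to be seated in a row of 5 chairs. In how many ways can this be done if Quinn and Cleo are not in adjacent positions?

72

There are 5! = 120 arrangements in all. If Quinn and Cleo are adjacent, merging them into one block gives 2·(4)! = 48 arrangements.
So 120 − 48 = 72 arrangements keep them apart.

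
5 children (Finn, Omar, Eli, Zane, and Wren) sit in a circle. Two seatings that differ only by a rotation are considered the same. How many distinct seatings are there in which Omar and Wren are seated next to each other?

12

Treat {Omar, Wren} as one unit (2 internal orders) and seat the resulting 4 units around the table: (3)! circular arrangements.
So 2 × (3)! = 2 × 6 = 12.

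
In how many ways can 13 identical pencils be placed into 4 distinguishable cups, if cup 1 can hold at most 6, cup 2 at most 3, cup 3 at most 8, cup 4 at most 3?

79

Without the upper bounds there are C(16,3) = 560 ways to split 13 among 4 cups.
Subtract solutions that violate a single cap (substitute x_i' = x_i − (cap_i+1)): x_1 ≥ 7 gives C(9,3) = 84; x_2 ≥ 4 gives C(12,3) = 220; x_3 ≥ 9 gives C(7,3) = 35; x_4 ≥ 4 gives C(12,3) = 220. Together 559.
Add back pairs where two caps are both exceeded: 10 + 0 + 10 + 1 + 56 + 1 = 78.
By inclusion–exclusion the count is 560 − 559 + 78 = 79.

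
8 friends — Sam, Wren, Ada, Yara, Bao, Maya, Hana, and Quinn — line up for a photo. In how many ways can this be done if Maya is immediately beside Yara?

10080

Place the 6 others and the Maya-Yara pair as 7 objects in a line; the pair has 2 internal arrangements.
That gives 2 × 7! = 2 × 5040 = 10080.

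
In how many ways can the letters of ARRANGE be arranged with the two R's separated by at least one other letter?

Total arrangements of ARRANGE: 7!/(2!·2!) = 1260.
If the two R's are adjacent, glue them into one block, leaving 6 items to arrange: (6)!/(2!) = 360 ways.
Subtracting, 1260 − 360 = 900 arrangements keep the R's apart.

900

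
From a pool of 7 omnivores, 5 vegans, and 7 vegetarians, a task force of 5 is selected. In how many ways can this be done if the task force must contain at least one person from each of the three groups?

With no constraint there are C(19,5) = 11628 possible selections.
Selections missing a whole group: no omnivores → C(12,5) = 792; no vegans → C(14,5) = 2002; no vegetarians → C(12,5) = 792.
Add back selections omitting two groups (i.e. drawn from a single group): C(7,5) + C(5,5) + C(7,5) = 43.
By inclusion–exclusion: 11628 − 3586 + 43 = 8085.

8085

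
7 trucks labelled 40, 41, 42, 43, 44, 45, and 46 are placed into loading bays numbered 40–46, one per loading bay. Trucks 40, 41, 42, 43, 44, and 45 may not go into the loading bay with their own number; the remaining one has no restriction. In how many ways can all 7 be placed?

2119

Let Aᵢ (for 40 ≤ i ≤ 45) be the placements that put truck i in its forbidden loading bay. Any j of these fix j positions, leaving (7−j)! ways to fill the rest, and there are C(6,j) ways to pick which j.
By inclusion–exclusion, the number of valid placements is Σ_{j=0}^{6} (−1)^j C(6,j)·(7−j)!.
Computing: 5040 − 4320 + 1800 − 480 + 90 − 12 + 1 = 2119.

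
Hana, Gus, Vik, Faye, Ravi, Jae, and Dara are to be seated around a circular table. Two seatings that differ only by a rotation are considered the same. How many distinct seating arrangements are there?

720

Fix one person's seat to break rotational symmetry; the remaining 6 people can be arranged in (6)! = 720 ways.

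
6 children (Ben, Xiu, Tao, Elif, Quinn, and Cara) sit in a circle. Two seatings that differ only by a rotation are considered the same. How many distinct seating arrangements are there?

120

Around a circle, 6 distinct people have 6!/6 = (5)! = 120 rotationally distinct seatings.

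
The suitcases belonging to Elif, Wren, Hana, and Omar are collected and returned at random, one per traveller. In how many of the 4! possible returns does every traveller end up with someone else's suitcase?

9

This is the derangement count D_4: permutations of 4 items with no fixed point.
By inclusion–exclusion this is Σ_{j=0}^{4} (−1)^j C(4,j)·(4−j)!.
Computing: 24 − 24 + 12 − 4 + 1 = 9.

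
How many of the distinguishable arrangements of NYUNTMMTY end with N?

With the last slot taken by N, it remains to arrange the other 8 letters (YUNTMMTY).
Those 8 letters have M appearing twice, T appearing twice, and Y appearing twice, giving (8)!/(2!·2!·2!) = 5040.

5040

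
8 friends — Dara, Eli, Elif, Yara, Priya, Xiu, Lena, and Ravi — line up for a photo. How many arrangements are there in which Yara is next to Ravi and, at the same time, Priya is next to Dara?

Treat {Yara,Ravi} as one block (2 orders) and {Priya,Dara} as another (2 orders).
That leaves 6 units to arrange: 2 × 2 × 6! = 4 × 720 = 2880.

2880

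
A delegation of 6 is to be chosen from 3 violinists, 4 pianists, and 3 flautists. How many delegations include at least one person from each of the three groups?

Unrestricted: C(10,6) = 210 ways to pick any 6 of the 10.
Selections missing a whole group: no violinists → C(7,6) = 7; no pianists → C(6,6) = 1; no flautists → C(7,6) = 7.
Add back selections omitting two groups (i.e. drawn from a single group): C(3,6) + C(4,6) + C(3,6) = 0.
By inclusion–exclusion: 210 − 15 + 0 = 195.

195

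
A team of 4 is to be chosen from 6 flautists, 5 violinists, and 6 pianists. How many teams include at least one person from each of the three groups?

Unrestricted: C(17,4) = 2380 ways to pick any 4 of the 17.
Selections missing a whole group: no flautists → C(11,4) = 330; no violinists → C(12,4) = 495; no pianists → C(11,4) = 330.
Add back selections omitting two groups (i.e. drawn from a single group): C(6,4) + C(5,4) + C(6,4) = 35.
By inclusion–exclusion: 2380 − 1155 + 35 = 1260.

1260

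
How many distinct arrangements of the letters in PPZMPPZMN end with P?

With the last slot taken by P, it remains to arrange the other 8 letters (PZMPPZMN).
Those 8 letters have M appearing twice, P appearing 3 times, and Z appearing twice, giving (8)!/(3!·2!·2!) = 1680.

1680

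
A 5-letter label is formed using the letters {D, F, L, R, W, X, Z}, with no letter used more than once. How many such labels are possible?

2520

This is a permutation of 5 out of 7: P(7,5) = 7!/2!.
7 × 6 × 5 × 4 × 3 = 2520.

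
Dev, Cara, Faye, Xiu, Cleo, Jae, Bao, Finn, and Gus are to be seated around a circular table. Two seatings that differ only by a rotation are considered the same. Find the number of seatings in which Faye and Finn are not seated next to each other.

Without the restriction there are (8)! = 40320 seatings.
Seatings with Faye beside Finn: treat them as a block with 2 internal orders, giving 2 × (7)! = 10080.
Subtracting, 40320 − 10080 = 30240.

30240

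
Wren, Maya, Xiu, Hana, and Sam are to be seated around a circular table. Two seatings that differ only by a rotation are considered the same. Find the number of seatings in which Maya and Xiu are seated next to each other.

Glue Maya and Xiu into a block (2 internal orders). Seating 4 units around a circle gives (3)! arrangements.
So 2 × (3)! = 2 × 6 = 12.

12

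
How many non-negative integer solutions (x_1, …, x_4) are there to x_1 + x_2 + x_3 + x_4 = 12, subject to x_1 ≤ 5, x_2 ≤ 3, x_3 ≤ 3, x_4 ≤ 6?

Ignoring the caps, the number of non-negative solutions to x_1+…+x_4 = 12 is C(15,3) = 455.
Subtract solutions that violate a single cap (substitute x_i' = x_i − (cap_i+1)): x_1 ≥ 6 gives C(9,3) = 84; x_2 ≥ 4 gives C(11,3) = 165; x_3 ≥ 4 gives C(11,3) = 165; x_4 ≥ 7 gives C(8,3) = 56. Together 470.
Add back pairs where two caps are both exceeded: 10 + 10 + 0 + 35 + 4 + 4 = 63.
By inclusion–exclusion the count is 455 − 470 + 63 = 48.

48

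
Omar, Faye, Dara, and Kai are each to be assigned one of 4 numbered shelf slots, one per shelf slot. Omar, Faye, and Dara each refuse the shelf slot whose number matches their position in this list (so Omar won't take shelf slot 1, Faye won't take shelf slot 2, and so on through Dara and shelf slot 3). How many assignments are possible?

Let Aᵢ (for i ∈ {1, 2, 3}) be the placements that put person i in their forbidden shelf slot. Any j of these fix j positions, leaving (4−j)! ways to fill the rest, and there are C(3,j) ways to pick which j.
By inclusion–exclusion, the number of valid placements is Σ_{j=0}^{3} (−1)^j C(3,j)·(4−j)!.
Computing: 24 − 18 + 6 − 1 = 11.

11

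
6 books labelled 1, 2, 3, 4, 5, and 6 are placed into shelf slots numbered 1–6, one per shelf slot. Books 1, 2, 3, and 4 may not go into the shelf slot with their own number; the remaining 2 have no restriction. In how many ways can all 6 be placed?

362

Let Aᵢ (for 1 ≤ i ≤ 4) be the placements that put book i in its forbidden shelf slot. Any j of these fix j positions, leaving (6−j)! ways to fill the rest, and there are C(4,j) ways to pick which j.
By inclusion–exclusion, the number of valid placements is Σ_{j=0}^{4} (−1)^j C(4,j)·(6−j)!.
Computing: 720 − 480 + 144 − 24 + 2 = 362.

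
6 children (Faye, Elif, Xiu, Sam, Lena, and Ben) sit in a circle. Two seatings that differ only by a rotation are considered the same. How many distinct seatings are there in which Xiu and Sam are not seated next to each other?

72

All circular seatings of 6 people number (5)! = 120.
Those with Xiu next to Sam: fuse the pair into one unit and seat 5 units around a circle — 2·(4)! = 48.
Subtracting, 120 − 48 = 72.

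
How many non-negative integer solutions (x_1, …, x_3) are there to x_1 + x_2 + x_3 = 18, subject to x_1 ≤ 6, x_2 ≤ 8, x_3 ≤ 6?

Without the upper bounds there are C(20,2) = 190 ways to split 18 among 3 variables.
Subtract solutions that violate a single cap (substitute x_i' = x_i − (cap_i+1)): x_1 ≥ 7 gives C(13,2) = 78; x_2 ≥ 9 gives C(11,2) = 55; x_3 ≥ 7 gives C(13,2) = 78. Together 211.
Add back pairs where two caps are both exceeded: 6 + 15 + 6 = 27.
By inclusion–exclusion the count is 190 − 211 + 27 = 6.

6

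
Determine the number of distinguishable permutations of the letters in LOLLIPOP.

1680

The 8 letters of LOLLIPOP have repeats: L appearing 3 times, O appearing twice, and P appearing twice.
Dividing 8! = 40320 by 3!·2!·2! = 24 for the repeated letters gives 1680.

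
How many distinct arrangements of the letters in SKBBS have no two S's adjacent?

There are 5!/(2!·2!) = 30 arrangements of SKBBS in total.
Arrangements with the S's together: treat SS as one letter, giving (4)!/(2!) = 12.
Hence 30 − 12 = 18.

18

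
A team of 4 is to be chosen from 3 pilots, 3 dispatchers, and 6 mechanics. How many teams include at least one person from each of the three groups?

243

With no constraint there are C(12,4) = 495 possible selections.
Subtract selections that omit an entire group: no pilots → C(9,4) = 126; no dispatchers → C(9,4) = 126; no mechanics → C(6,4) = 15.
Add back selections omitting two groups (i.e. drawn from a single group): C(3,4) + C(3,4) + C(6,4) = 15.
By inclusion–exclusion: 495 − 267 + 15 = 243.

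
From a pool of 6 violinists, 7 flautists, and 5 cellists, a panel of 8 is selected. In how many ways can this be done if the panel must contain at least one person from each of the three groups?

Unrestricted: C(18,8) = 43758 ways to pick any 8 of the 18.
Subtract selections that omit an entire group: no violinists → C(12,8) = 495; no flautists → C(11,8) = 165; no cellists → C(13,8) = 1287.
Add back selections omitting two groups (i.e. drawn from a single group): C(6,8) + C(7,8) + C(5,8) = 0.
By inclusion–exclusion: 43758 − 1947 + 0 = 41811.

41811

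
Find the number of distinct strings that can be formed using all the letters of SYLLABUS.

The 8 letters of SYLLABUS have repeats: L appearing twice and S appearing twice.
The number of distinct arrangements is 8!/(2!·2!) = 40320/4 = 10080.

10080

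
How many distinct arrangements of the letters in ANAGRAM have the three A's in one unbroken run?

Treat the 3 copies of A as a single block. The multiset to arrange is then {AAA, G, M, N, R}, 5 items in all.
All 5 items are distinct, so there are (5)! = 120 arrangements.

120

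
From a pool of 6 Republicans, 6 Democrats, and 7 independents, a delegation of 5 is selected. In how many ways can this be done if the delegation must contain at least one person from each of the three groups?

8295

Total 5-person selections from all 19: C(19,5) = 11628.
Subtract selections that omit an entire group: no Republicans → C(13,5) = 1287; no Democrats → C(13,5) = 1287; no independents → C(12,5) = 792.
Add back selections omitting two groups (i.e. drawn from a single group): C(6,5) + C(6,5) + C(7,5) = 33.
By inclusion–exclusion: 11628 − 3366 + 33 = 8295.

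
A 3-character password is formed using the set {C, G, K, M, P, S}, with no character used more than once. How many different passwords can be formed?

With no repetition, fill the 3 characters in order: 6 choices, then 5, down to 4.
6 × 5 × 4 = 120.

120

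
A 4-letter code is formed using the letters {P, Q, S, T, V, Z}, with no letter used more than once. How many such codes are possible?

Choose and order 4 of the 6 symbols: the first letter has 6 options, the next 5, then 4, 3.
6 × 5 × 4 × 3 = 360.

360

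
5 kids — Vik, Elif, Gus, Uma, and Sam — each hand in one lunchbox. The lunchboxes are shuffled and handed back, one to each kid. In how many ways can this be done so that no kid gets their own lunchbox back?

44

Count assignments avoiding every fixed point. For any j of the 5 kids fixed to their own lunchbox, the other 5−j can be arranged in (5−j)! ways.
By inclusion–exclusion this is Σ_{j=0}^{5} (−1)^j C(5,j)·(5−j)!.
Computing: 120 − 120 + 60 − 20 + 5 − 1 = 44.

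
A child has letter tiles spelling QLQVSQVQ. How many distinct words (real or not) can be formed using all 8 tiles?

840

Letter multiplicities in QLQVSQVQ: L×1, Q×4, S×1, V×2.
The number of distinct arrangements is 8!/(4!·2!) = 40320/48 = 840.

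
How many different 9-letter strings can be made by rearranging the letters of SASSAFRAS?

The 9 letters of SASSAFRAS have repeats: A appearing 3 times and S appearing 4 times.
Dividing 9! = 362880 by 4!·3! = 144 for the repeated letters gives 2520.

2520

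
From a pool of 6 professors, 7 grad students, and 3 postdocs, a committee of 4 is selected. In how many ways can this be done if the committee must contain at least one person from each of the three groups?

819

Total 4-person selections from all 16: C(16,4) = 1820.
Subtract selections that omit an entire group: no professors → C(10,4) = 210; no grad students → C(9,4) = 126; no postdocs → C(13,4) = 715.
Add back selections omitting two groups (i.e. drawn from a single group): C(6,4) + C(7,4) + C(3,4) = 50.
By inclusion–exclusion: 1820 − 1051 + 50 = 819.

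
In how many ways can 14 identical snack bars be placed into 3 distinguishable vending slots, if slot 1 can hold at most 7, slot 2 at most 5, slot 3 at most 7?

21

Without the upper bounds there are C(16,2) = 120 ways to split 14 among 3 vending slots.
Subtract solutions that violate a single cap (substitute x_i' = x_i − (cap_i+1)): x_1 ≥ 8 gives C(8,2) = 28; x_2 ≥ 6 gives C(10,2) = 45; x_3 ≥ 8 gives C(8,2) = 28. Together 101.
Add back pairs where two caps are both exceeded: 1 + 0 + 1 = 2.
By inclusion–exclusion the count is 120 − 101 + 2 = 21.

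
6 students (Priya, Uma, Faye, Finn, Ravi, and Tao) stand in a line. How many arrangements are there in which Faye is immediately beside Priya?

Glue Faye and Priya into one block (2 internal orders), leaving 5 units to arrange in a row.
So the count is 2·(5)! = 240.

240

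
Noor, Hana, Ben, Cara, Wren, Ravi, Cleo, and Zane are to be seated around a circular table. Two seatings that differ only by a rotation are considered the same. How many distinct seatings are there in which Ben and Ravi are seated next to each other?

Glue Ben and Ravi into a block (2 internal orders). Seating 7 units around a circle gives (6)! arrangements.
So 2 × (6)! = 2 × 720 = 1440.

1440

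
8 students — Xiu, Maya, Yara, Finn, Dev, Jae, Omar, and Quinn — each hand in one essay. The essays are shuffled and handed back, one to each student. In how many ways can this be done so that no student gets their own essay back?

This is the derangement count D_8: permutations of 8 items with no fixed point.
By inclusion–exclusion this is Σ_{j=0}^{8} (−1)^j C(8,j)·(8−j)!.
Computing: 40320 − 40320 + 20160 − 6720 + 1680 − 336 + 56 − 8 + 1 = 14833.

14833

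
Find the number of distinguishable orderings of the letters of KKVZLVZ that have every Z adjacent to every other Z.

180

Treat the 2 copies of Z as a single block. The multiset to arrange is then {ZZ, K, K, L, V, V}, 6 items in all.
That gives (6)!/(2!·2!) = 180 arrangements.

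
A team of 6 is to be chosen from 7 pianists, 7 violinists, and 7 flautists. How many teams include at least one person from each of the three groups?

Unrestricted: C(21,6) = 54264 ways to pick any 6 of the 21.
Subtract selections that omit an entire group: no pianists → C(14,6) = 3003; no violinists → C(14,6) = 3003; no flautists → C(14,6) = 3003.
Add back selections omitting two groups (i.e. drawn from a single group): C(7,6) + C(7,6) + C(7,6) = 21.
By inclusion–exclusion: 54264 − 9009 + 21 = 45276.

45276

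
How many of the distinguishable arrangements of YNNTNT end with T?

With the last slot taken by T, it remains to arrange the other 5 letters (YNNNT).
Those 5 letters have N appearing 3 times, giving (5)!/(3!) = 20.

20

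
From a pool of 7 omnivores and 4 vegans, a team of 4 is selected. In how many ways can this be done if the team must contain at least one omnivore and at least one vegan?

294

Unrestricted: C(11,4) = 330 ways to pick any 4 of the 11.
Selections missing a whole group: no omnivores → C(4,4) = 1; no vegans → C(7,4) = 35.
Both groups omitted at once is impossible, so 330 − 36 = 294.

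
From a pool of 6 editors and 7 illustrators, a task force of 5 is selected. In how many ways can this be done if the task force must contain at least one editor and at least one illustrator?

With no constraint there are C(13,5) = 1287 possible selections.
Subtract selections that omit an entire group: no editors → C(7,5) = 21; no illustrators → C(6,5) = 6.
Both groups omitted at once is impossible, so 1287 − 27 = 1260.

1260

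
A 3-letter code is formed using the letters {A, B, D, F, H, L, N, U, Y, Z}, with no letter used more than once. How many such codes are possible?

Choose and order 3 of the 10 symbols: the first letter has 10 options, the next 9, then 8.
That product is 10 × 9 × 8 = 720.

720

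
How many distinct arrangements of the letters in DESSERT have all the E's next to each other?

360

Treat the 2 copies of E as a single block. The multiset to arrange is then {EE, D, R, S, S, T}, 6 items in all.
That gives (6)!/(2!) = 360 arrangements.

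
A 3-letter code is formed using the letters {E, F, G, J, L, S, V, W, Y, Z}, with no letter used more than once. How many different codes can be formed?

Choose and order 3 of the 10 symbols: the first letter has 10 options, the next 9, then 8.
10 × 9 × 8 = 720.

720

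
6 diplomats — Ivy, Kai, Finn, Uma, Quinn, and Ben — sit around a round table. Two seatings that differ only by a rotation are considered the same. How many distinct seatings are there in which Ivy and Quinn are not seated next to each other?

Without the restriction there are (5)! = 120 seatings.
Seatings with Ivy beside Quinn: treat them as a block with 2 internal orders, giving 2 × (4)! = 48.
Subtracting, 120 − 48 = 72.

72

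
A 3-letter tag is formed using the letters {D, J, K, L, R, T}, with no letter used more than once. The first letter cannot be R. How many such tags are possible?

100

The first letter has 6−1 = 5 choices (anything except R).
The remaining 2 letters are filled from the other 5 symbols without repetition: 5 × 4 = 20.
Total: 5 × 20 = 100.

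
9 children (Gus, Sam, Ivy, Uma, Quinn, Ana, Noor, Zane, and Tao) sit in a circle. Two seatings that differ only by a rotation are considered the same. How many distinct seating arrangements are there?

40320

Around a circle, 9 distinct people have 9!/9 = (8)! = 40320 rotationally distinct seatings.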